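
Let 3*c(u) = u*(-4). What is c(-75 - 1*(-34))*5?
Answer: 820/3 ≈ 273.33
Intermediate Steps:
c(u) = -4*u/3 (c(u) = (u*(-4))/3 = (-4*u)/3 = -4*u/3)
c(-75 - 1*(-34))*5 = -4*(-75 - 1*(-34))/3*5 = -4*(-75 + 34)/3*5 = -4/3*(-41)*5 = (164/3)*5 = 820/3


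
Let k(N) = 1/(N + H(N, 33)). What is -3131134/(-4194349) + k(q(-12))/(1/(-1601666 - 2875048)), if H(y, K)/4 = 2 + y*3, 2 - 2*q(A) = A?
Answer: -568987603240/12583047 ≈ -45219.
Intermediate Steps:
q(A) = 1 - A/2
H(y, K) = 8 + 12*y (H(y, K) = 4*(2 + y*3) = 4*(2 + 3*y) = 8 + 12*y)
k(N) = 1/(8 + 13*N) (k(N) = 1/(N + (8 + 12*N)) = 1/(8 + 13*N))
-3131134/(-4194349) + k(q(-12))/(1/(-1601666 - 2875048)) = -3131134/(-4194349) + 1/((8 + 13*(1 - 1/2*(-12)))*(1/(-1601666 - 2875048))) = -3131134*(-1/4194349) + 1/((8 + 13*(1 + 6))*(1/(-4476714))) = 3131134/4194349 + 1/((8 + 13*7)*(-1/4476714)) = 3131134/4194349 - 4476714/(8 + 91) = 3131134/4194349 - 4476714/99 = 3131134/4194349 + (1/99)*(-4476714) = 3131134/4194349 - 135658/3 = -568987603240/12583047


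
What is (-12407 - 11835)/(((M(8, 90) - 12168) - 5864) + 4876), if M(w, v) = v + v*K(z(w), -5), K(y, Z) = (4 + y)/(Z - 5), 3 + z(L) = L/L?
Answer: 12121/6542 ≈ 1.8528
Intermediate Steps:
z(L) = -2 (z(L) = -3 + L/L = -3 + 1 = -2)
K(y, Z) = (4 + y)/(-5 + Z)
M(w, v) = 4*v/5 (M(w, v) = v + v*((4 - 2)/(-5 - 5)) = v + v*(2/(-10)) = v + v*(-⅒*2) = v + v*(-⅕) = v - v/5 = 4*v/5)
(-12407 - 11835)/(((M(8, 90) - 12168) - 5864) + 4876) = (-12407 - 11835)/((((⅘)*90 - 12168) - 5864) + 4876) = -24242/(((72 - 12168) - 5864) + 4876) = -24242/((-12096 - 5864) + 4876) = -24242/(-17960 + 4876) = -24242/(-13084) = -24242*(-1/13084) = 12121/6542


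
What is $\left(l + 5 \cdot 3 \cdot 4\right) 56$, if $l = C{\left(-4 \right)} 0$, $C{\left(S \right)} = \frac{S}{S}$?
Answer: $3360$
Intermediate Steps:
$C{\left(S \right)} = 1$
$l = 0$ ($l = 1 \cdot 0 = 0$)
$\left(l + 5 \cdot 3 \cdot 4\right) 56 = \left(0 + 5 \cdot 3 \cdot 4\right) 56 = \left(0 + 15 \cdot 4\right) 56 = \left(0 + 60\right) 56 = 60 \cdot 56 = 3360$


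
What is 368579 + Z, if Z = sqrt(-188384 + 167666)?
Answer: 368579 + 3*I*sqrt(2302) ≈ 3.6858e+5 + 143.94*I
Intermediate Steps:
Z = 3*I*sqrt(2302) (Z = sqrt(-20718) = 3*I*sqrt(2302) ≈ 143.94*I)
368579 + Z = 368579 + 3*I*sqrt(2302)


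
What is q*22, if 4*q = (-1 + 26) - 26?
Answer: -11/2 ≈ -5.5000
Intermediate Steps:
q = -¼ (q = ((-1 + 26) - 26)/4 = (25 - 26)/4 = (¼)*(-1) = -¼ ≈ -0.25000)
q*22 = -¼*22 = -11/2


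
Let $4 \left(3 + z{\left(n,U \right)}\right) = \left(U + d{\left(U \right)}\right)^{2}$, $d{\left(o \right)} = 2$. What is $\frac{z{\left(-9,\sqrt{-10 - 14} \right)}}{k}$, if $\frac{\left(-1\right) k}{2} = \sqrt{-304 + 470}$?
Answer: $\frac{2 \sqrt{166}}{83} - \frac{i \sqrt{249}}{83} \approx 0.31046 - 0.19012 i$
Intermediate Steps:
$z{\left(n,U \right)} = -3 + \frac{\left(2 + U\right)^{2}}{4}$ ($z{\left(n,U \right)} = -3 + \frac{\left(U + 2\right)^{2}}{4} = -3 + \frac{\left(2 + U\right)^{2}}{4}$)
$k = - 2 \sqrt{166}$ ($k = - 2 \sqrt{-304 + 470} = - 2 \sqrt{166} \approx -25.768$)
$\frac{z{\left(-9,\sqrt{-10 - 14} \right)}}{k} = \frac{-3 + \frac{\left(2 + \sqrt{-10 - 14}\right)^{2}}{4}}{\left(-2\right) \sqrt{166}} = \left(-3 + \frac{\left(2 + \sqrt{-24}\right)^{2}}{4}\right) \left(- \frac{\sqrt{166}}{332}\right) = \left(-3 + \frac{\left(2 + 2 i \sqrt{6}\right)^{2}}{4}\right) \left(- \frac{\sqrt{166}}{332}\right) = - \frac{\sqrt{166} \left(-3 + \frac{\left(2 + 2 i \sqrt{6}\right)^{2}}{4}\right)}{332}$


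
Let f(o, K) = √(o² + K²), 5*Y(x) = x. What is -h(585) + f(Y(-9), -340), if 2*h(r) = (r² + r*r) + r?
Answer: -685035/2 + √2890081/5 ≈ -3.4218e+5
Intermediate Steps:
h(r) = r² + r/2 (h(r) = ((r² + r*r) + r)/2 = ((r² + r²) + r)/2 = (2*r² + r)/2 = (r + 2*r²)/2 = r² + r/2)
Y(x) = x/5
f(o, K) = √(K² + o²)
-h(585) + f(Y(-9), -340) = -585*(½ + 585) + √((-340)² + ((⅕)*(-9))²) = -585*1171/2 + √(115600 + (-9/5)²) = -1*685035/2 + √(115600 + 81/25) = -685035/2 + √(2890081/25) = -685035/2 + √2890081/5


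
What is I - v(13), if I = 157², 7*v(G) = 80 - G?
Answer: 172476/7 ≈ 24639.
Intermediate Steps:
v(G) = 80/7 - G/7 (v(G) = (80 - G)/7 = 80/7 - G/7)
I = 24649
I - v(13) = 24649 - (80/7 - ⅐*13) = 24649 - (80/7 - 13/7) = 24649 - 1*67/7 = 24649 - 67/7 = 172476/7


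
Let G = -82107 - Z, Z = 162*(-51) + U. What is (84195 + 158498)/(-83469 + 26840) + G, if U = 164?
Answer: -4191298354/56629 ≈ -74013.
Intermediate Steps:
Z = -8098 (Z = 162*(-51) + 164 = -8262 + 164 = -8098)
G = -74009 (G = -82107 - 1*(-8098) = -82107 + 8098 = -74009)
(84195 + 158498)/(-83469 + 26840) + G = (84195 + 158498)/(-83469 + 26840) - 74009 = 242693/(-56629) - 74009 = 242693*(-1/56629) - 74009 = -242693/56629 - 74009 = -4191298354/56629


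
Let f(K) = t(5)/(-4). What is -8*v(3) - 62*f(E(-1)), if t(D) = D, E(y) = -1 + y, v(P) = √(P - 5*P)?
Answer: 155/2 - 16*I*√3 ≈ 77.5 - 27.713*I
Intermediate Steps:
v(P) = 2*√(-P) (v(P) = √(-4*P) = 2*√(-P))
f(K) = -5/4 (f(K) = 5/(-4) = 5*(-¼) = -5/4)
-8*v(3) - 62*f(E(-1)) = -16*√(-1*3) - 62*(-5/4) = -16*√(-3) + 155/2 = -16*I*√3 + 155/2 = 155/2 - 16*I*√3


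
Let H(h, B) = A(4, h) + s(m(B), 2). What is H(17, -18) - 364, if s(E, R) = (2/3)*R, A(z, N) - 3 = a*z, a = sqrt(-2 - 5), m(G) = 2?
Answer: -1079/3 + 4*I*sqrt(7) ≈ -359.67 + 10.583*I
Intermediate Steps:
a = I*sqrt(7) (a = sqrt(-7) = I*sqrt(7) ≈ 2.6458*I)
A(z, N) = 3 + I*z*sqrt(7) (A(z, N) = 3 + (I*sqrt(7))*z = 3 + I*z*sqrt(7))
s(E, R) = 2*R/3 (s(E, R) = (2*(1/3))*R = 2*R/3)
H(h, B) = 13/3 + 4*I*sqrt(7) (H(h, B) = (3 + I*4*sqrt(7)) + (2/3)*2 = (3 + 4*I*sqrt(7)) + 4/3 = 13/3 + 4*I*sqrt(7))
H(17, -18) - 364 = (13/3 + 4*I*sqrt(7)) - 364 = -1079/3 + 4*I*sqrt(7)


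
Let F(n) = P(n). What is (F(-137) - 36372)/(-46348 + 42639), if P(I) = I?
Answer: 36509/3709 ≈ 9.8434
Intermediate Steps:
F(n) = n
(F(-137) - 36372)/(-46348 + 42639) = (-137 - 36372)/(-46348 + 42639) = -36509/(-3709) = -36509*(-1/3709) = 36509/3709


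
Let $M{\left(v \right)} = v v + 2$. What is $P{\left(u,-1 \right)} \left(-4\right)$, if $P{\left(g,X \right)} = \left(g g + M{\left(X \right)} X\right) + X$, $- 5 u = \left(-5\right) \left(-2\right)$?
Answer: $0$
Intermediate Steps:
$M{\left(v \right)} = 2 + v^{2}$ ($M{\left(v \right)} = v^{2} + 2 = 2 + v^{2}$)
$u = -2$ ($u = - \frac{\left(-5\right) \left(-2\right)}{5} = \left(- \frac{1}{5}\right) 10 = -2$)
$P{\left(g,X \right)} = X + g^{2} + X \left(2 + X^{2}\right)$ ($P{\left(g,X \right)} = \left(g g + \left(2 + X^{2}\right) X\right) + X = \left(g^{2} + X \left(2 + X^{2}\right)\right) + X = X + g^{2} + X \left(2 + X^{2}\right)$)
$P{\left(u,-1 \right)} \left(-4\right) = \left(\left(-1\right)^{3} + \left(-2\right)^{2} + 3 \left(-1\right)\right) \left(-4\right) = \left(-1 + 4 - 3\right) \left(-4\right) = 0 \left(-4\right) = 0$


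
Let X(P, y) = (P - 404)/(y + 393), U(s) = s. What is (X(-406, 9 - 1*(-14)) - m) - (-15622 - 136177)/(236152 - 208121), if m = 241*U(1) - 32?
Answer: -1198341995/5830448 ≈ -205.53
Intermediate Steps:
m = 209 (m = 241*1 - 32 = 241 - 32 = 209)
X(P, y) = (-404 + P)/(393 + y)
(X(-406, 9 - 1*(-14)) - m) - (-15622 - 136177)/(236152 - 208121) = ((-404 - 406)/(393 + (9 - 1*(-14))) - 1*209) - (-15622 - 136177)/(236152 - 208121) = (-810/(393 + (9 + 14)) - 209) - (-151799)/28031 = (-810/(393 + 23) - 209) - (-151799)/28031 = (-810/416 - 209) - 1*(-151799/28031) = ((1/416)*(-810) - 209) + 151799/28031 = (-405/208 - 209) + 151799/28031 = -43877/208 + 151799/28031 = -1198341995/5830448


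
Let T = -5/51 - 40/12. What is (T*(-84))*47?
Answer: 230300/17 ≈ 13547.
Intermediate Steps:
T = -175/51 (T = -5*1/51 - 40*1/12 = -5/51 - 10/3 = -175/51 ≈ -3.4314)
(T*(-84))*47 = -175/51*(-84)*47 = (4900/17)*47 = 230300/17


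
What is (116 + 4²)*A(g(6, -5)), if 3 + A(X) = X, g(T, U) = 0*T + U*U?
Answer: 2904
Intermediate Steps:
g(T, U) = U² (g(T, U) = 0 + U² = U²)
A(X) = -3 + X
(116 + 4²)*A(g(6, -5)) = (116 + 4²)*(-3 + (-5)²) = (116 + 16)*(-3 + 25) = 132*22 = 2904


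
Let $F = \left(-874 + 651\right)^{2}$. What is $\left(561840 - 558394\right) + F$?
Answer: $53175$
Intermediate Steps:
$F = 49729$ ($F = \left(-223\right)^{2} = 49729$)
$\left(561840 - 558394\right) + F = \left(561840 - 558394\right) + 49729 = 3446 + 49729 = 53175$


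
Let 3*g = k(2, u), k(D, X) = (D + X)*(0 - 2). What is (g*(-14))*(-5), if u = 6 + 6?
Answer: -1960/3 ≈ -653.33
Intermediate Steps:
u = 12
k(D, X) = -2*D - 2*X (k(D, X) = (D + X)*(-2) = -2*D - 2*X)
g = -28/3 (g = (-2*2 - 2*12)/3 = (-4 - 24)/3 = (⅓)*(-28) = -28/3 ≈ -9.3333)
(g*(-14))*(-5) = -28/3*(-14)*(-5) = (392/3)*(-5) = -1960/3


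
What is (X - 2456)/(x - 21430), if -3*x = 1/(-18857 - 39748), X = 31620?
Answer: -5127468660/3767715449 ≈ -1.3609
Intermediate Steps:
x = 1/175815 (x = -1/(3*(-18857 - 39748)) = -1/3/(-58605) = -1/3*(-1/58605) = 1/175815 ≈ 5.6878e-6)
(X - 2456)/(x - 21430) = (31620 - 2456)/(1/175815 - 21430) = 29164/(-3767715449/175815) = 29164*(-175815/3767715449) = -5127468660/3767715449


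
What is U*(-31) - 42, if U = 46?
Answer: -1468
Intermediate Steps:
U*(-31) - 42 = 46*(-31) - 42 = -1426 - 42 = -1468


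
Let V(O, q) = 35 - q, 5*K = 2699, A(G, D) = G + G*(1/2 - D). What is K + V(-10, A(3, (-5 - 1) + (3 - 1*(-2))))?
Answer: 5673/10 ≈ 567.30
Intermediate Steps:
A(G, D) = G + G*(½ - D)
K = 2699/5 (K = (⅕)*2699 = 2699/5 ≈ 539.80)
K + V(-10, A(3, (-5 - 1) + (3 - 1*(-2)))) = 2699/5 + (35 - 3*(3 - 2*((-5 - 1) + (3 - 1*(-2))))/2) = 2699/5 + (35 - 3*(3 - 2*(-6 + (3 + 2)))/2) = 2699/5 + (35 - 3*(3 - 2*(-6 + 5))/2) = 2699/5 + (35 - 3*(3 - 2*(-1))/2) = 2699/5 + (35 - 3*(3 + 2)/2) = 2699/5 + (35 - 3*5/2) = 2699/5 + (35 - 1*15/2) = 2699/5 + (35 - 15/2) = 2699/5 + 55/2 = 5673/10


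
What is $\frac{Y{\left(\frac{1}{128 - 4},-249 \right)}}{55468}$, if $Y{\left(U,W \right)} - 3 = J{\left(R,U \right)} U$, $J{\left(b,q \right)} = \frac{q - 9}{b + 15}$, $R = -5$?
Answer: $\frac{92033}{1705751936} \approx 5.3954 \cdot 10^{-5}$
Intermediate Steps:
$J{\left(b,q \right)} = \frac{-9 + q}{15 + b}$
$Y{\left(U,W \right)} = 3 + U \left(- \frac{9}{10} + \frac{U}{10}\right)$ ($Y{\left(U,W \right)} = 3 + \frac{-9 + U}{15 - 5} U = 3 + \frac{-9 + U}{10} U = 3 + \left(- \frac{9}{10} + \frac{U}{10}\right) U = 3 + U \left(- \frac{9}{10} + \frac{U}{10}\right)$)
$\frac{Y{\left(\frac{1}{128 - 4},-249 \right)}}{55468} = \frac{3 + \frac{-9 + \frac{1}{128 - 4}}{10 \left(128 - 4\right)}}{55468} = \left(3 + \frac{-9 + \frac{1}{124}}{10 \cdot 124}\right) \frac{1}{55468} = \left(3 + \frac{1}{10} \cdot \frac{1}{124} \left(-9 + \frac{1}{124}\right)\right) \frac{1}{55468} = \left(3 + \frac{1}{10} \cdot \frac{1}{124} \left(- \frac{1115}{124}\right)\right) \frac{1}{55468} = \left(3 - \frac{223}{30752}\right) \frac{1}{55468} = \frac{92033}{30752} \cdot \frac{1}{55468} = \frac{92033}{1705751936}$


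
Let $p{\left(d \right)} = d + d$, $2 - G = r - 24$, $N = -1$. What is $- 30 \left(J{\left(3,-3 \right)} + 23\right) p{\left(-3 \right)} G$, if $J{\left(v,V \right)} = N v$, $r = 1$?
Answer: $90000$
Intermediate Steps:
$G = 25$ ($G = 2 - \left(1 - 24\right) = 2 - -23 = 2 + 23 = 25$)
$p{\left(d \right)} = 2 d$
$J{\left(v,V \right)} = - v$
$- 30 \left(J{\left(3,-3 \right)} + 23\right) p{\left(-3 \right)} G = - 30 \left(\left(-1\right) 3 + 23\right) 2 \left(-3\right) 25 = - 30 \left(-3 + 23\right) \left(\left(-6\right) 25\right) = \left(-30\right) 20 \left(-150\right) = \left(-600\right) \left(-150\right) = 90000$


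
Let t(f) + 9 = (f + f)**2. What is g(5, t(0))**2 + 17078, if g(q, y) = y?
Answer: 17159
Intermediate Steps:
t(f) = -9 + 4*f**2 (t(f) = -9 + (f + f)**2 = -9 + (2*f)**2 = -9 + 4*f**2)
g(5, t(0))**2 + 17078 = (-9 + 4*0**2)**2 + 17078 = (-9 + 4*0)**2 + 17078 = (-9 + 0)**2 + 17078 = (-9)**2 + 17078 = 81 + 17078 = 17159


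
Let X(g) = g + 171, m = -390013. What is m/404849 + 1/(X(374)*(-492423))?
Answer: -104667997871804/108649542724215 ≈ -0.96335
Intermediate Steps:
X(g) = 171 + g
m/404849 + 1/(X(374)*(-492423)) = -390013/404849 + 1/((171 + 374)*(-492423)) = -390013*1/404849 - 1/492423/545 = -390013/404849 + (1/545)*(-1/492423) = -390013/404849 - 1/268370535 = -104667997871804/108649542724215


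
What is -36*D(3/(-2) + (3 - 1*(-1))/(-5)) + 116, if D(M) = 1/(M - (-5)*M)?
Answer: 2728/23 ≈ 118.61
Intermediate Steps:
D(M) = 1/(6*M) (D(M) = 1/(M + 5*M) = 1/(6*M))
-36*D(3/(-2) + (3 - 1*(-1))/(-5)) + 116 = -6/(3/(-2) + (3 - 1*(-1))/(-5)) + 116 = -6/(3*(-½) + (3 + 1)*(-⅕)) + 116 = -6/(-3/2 + 4*(-⅕)) + 116 = -6/(-3/2 - ⅘) + 116 = -6/(-23/10) + 116 = -6*(-10)/23 + 116 = -36*(-5/69) + 116 = 60/23 + 116 = 2728/23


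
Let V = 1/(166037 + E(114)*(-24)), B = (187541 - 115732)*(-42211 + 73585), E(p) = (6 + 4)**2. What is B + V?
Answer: 368663617213543/163637 ≈ 2.2529e+9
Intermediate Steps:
E(p) = 100 (E(p) = 10**2 = 100)
B = 2252935566 (B = 71809*31374 = 2252935566)
V = 1/163637 (V = 1/(166037 + 100*(-24)) = 1/(166037 - 2400) = 1/163637 ≈ 6.1111e-6)
B + V = 2252935566 + 1/163637 = 368663617213543/163637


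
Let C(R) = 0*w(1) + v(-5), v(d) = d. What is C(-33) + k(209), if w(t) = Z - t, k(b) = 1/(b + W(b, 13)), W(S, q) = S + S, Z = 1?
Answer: -3134/627 ≈ -4.9984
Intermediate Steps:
W(S, q) = 2*S
k(b) = 1/(3*b) (k(b) = 1/(b + 2*b) = 1/(3*b))
w(t) = 1 - t
C(R) = -5 (C(R) = 0*(1 - 1*1) - 5 = 0*(1 - 1) - 5 = 0*0 - 5 = 0 - 5 = -5)
C(-33) + k(209) = -5 + (1/3)/209 = -5 + (1/3)*(1/209) = -5 + 1/627 = -3134/627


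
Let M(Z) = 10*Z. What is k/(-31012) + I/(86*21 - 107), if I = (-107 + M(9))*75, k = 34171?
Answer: -97596829/52689388 ≈ -1.8523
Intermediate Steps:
I = -1275 (I = (-107 + 10*9)*75 = (-107 + 90)*75 = -17*75 = -1275)
k/(-31012) + I/(86*21 - 107) = 34171/(-31012) - 1275/(86*21 - 107) = 34171*(-1/31012) - 1275/(1806 - 107) = -34171/31012 - 1275/1699 = -97596829/52689388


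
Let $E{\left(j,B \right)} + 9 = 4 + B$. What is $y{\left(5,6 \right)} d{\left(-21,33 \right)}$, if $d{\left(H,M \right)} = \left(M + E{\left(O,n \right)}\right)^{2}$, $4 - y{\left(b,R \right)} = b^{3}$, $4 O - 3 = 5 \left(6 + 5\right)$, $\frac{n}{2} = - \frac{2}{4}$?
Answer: $-88209$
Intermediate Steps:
$n = -1$ ($n = 2 \left(- \frac{2}{4}\right) = 2 \left(\left(-2\right) \frac{1}{4}\right) = 2 \left(- \frac{1}{2}\right) = -1$)
$O = \frac{29}{2}$ ($O = \frac{3}{4} + \frac{5 \left(6 + 5\right)}{4} = \frac{3}{4} + \frac{5 \cdot 11}{4} = \frac{3}{4} + \frac{1}{4} \cdot 55 = \frac{3}{4} + \frac{55}{4} = \frac{29}{2} \approx 14.5$)
$E{\left(j,B \right)} = -5 + B$ ($E{\left(j,B \right)} = -9 + \left(4 + B\right) = -5 + B$)
$y{\left(b,R \right)} = 4 - b^{3}$
$d{\left(H,M \right)} = \left(-6 + M\right)^{2}$ ($d{\left(H,M \right)} = \left(M - 6\right)^{2} = \left(-6 + M\right)^{2}$)
$y{\left(5,6 \right)} d{\left(-21,33 \right)} = \left(4 - 5^{3}\right) \left(-6 + 33\right)^{2} = \left(4 - 125\right) 27^{2} = \left(4 - 125\right) 729 = \left(-121\right) 729 = -88209$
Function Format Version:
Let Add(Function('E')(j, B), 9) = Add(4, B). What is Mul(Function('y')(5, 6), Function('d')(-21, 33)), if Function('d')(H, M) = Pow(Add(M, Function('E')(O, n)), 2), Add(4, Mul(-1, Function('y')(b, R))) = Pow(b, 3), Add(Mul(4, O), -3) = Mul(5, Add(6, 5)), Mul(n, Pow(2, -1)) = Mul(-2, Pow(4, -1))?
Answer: -88209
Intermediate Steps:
n = -1 (n = Mul(2, Mul(-2, Pow(4, -1))) = Mul(2, Mul(-2, Rational(1, 4))) = Mul(2, Rational(-1, 2)) = -1)
O = Rational(29, 2) (O = Add(Rational(3, 4), Mul(Rational(1, 4), Mul(5, Add(6, 5)))) = Add(Rational(3, 4), Mul(Rational(1, 4), Mul(5, 11))) = Add(Rational(3, 4), Mul(Rational(1, 4), 55)) = Add(Rational(3, 4), Rational(55, 4)) = Rational(29, 2) ≈ 14.500)
Function('E')(j, B) = Add(-5, B) (Function('E')(j, B) = Add(-9, Add(4, B)) = Add(-5, B))
Function('y')(b, R) = Add(4, Mul(-1, Pow(b, 3)))
Function('d')(H, M) = Pow(Add(-6, M), 2) (Function('d')(H, M) = Pow(Add(M, Add(-5, -1)), 2) = Pow(Add(M, -6), 2) = Pow(Add(-6, M), 2))
Mul(Function('y')(5, 6), Function('d')(-21, 33)) = Mul(Add(4, Mul(-1, Pow(5, 3))), Pow(Add(-6, 33), 2)) = Mul(Add(4, Mul(-1, 125)), Pow(27, 2)) = Mul(Add(4, -125), 729) = Mul(-121, 729) = -88209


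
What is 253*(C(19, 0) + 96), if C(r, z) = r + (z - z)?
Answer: 29095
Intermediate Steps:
C(r, z) = r (C(r, z) = r + 0 = r)
253*(C(19, 0) + 96) = 253*(19 + 96) = 253*115 = 29095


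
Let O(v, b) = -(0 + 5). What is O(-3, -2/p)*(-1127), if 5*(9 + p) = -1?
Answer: 5635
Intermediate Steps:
p = -46/5 (p = -9 + (1/5)*(-1) = -9 - 1/5 = -46/5 ≈ -9.2000)
O(v, b) = -5 (O(v, b) = -1*5 = -5)
O(-3, -2/p)*(-1127) = -5*(-1127) = 5635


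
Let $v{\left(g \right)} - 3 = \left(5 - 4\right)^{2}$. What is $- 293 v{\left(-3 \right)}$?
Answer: $-1172$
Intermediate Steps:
$v{\left(g \right)} = 4$ ($v{\left(g \right)} = 3 + \left(5 - 4\right)^{2} = 3 + 1^{2} = 3 + 1 = 4$)
$- 293 v{\left(-3 \right)} = \left(-293\right) 4 = -1172$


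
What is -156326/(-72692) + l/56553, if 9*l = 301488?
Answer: 16913684033/6166426014 ≈ 2.7429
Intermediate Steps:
l = 100496/3 (l = (⅑)*301488 = 100496/3 ≈ 33499.)
-156326/(-72692) + l/56553 = -156326/(-72692) + (100496/3)/56553 = -156326*(-1/72692) + (100496/3)*(1/56553) = 78163/36346 + 100496/169659 = 16913684033/6166426014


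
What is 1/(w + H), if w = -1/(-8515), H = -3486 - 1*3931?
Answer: -8515/63155754 ≈ -0.00013483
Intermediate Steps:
H = -7417 (H = -3486 - 3931 = -7417)
w = 1/8515 (w = -1*(-1/8515) = 1/8515 ≈ 0.00011744)
1/(w + H) = 1/(1/8515 - 7417) = 1/(-63155754/8515) = -8515/63155754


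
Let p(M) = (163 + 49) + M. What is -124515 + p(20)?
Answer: -124283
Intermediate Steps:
p(M) = 212 + M
-124515 + p(20) = -124515 + (212 + 20) = -124515 + 232 = -124283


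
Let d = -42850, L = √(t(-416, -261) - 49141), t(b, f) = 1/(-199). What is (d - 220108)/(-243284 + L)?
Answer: 3182680335082/2944560901401 + 131479*I*√486508235/2944560901401 ≈ 1.0809 + 0.00098488*I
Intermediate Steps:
t(b, f) = -1/199
L = 2*I*√486508235/199 (L = √(-1/199 - 49141) = √(-9779060/199) = 2*I*√486508235/199 ≈ 221.68*I)
(d - 220108)/(-243284 + L) = (-42850 - 220108)/(-243284 + 2*I*√486508235/199) = -262958/(-243284 + 2*I*√486508235/199)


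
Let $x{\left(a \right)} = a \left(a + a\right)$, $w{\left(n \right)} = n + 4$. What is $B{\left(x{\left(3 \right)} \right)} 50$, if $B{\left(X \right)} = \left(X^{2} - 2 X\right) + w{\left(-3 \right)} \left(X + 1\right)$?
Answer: $15350$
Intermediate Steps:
$w{\left(n \right)} = 4 + n$
$x{\left(a \right)} = 2 a^{2}$ ($x{\left(a \right)} = a 2 a = 2 a^{2}$)
$B{\left(X \right)} = 1 + X^{2} - X$ ($B{\left(X \right)} = \left(X^{2} - 2 X\right) + \left(4 - 3\right) \left(X + 1\right) = \left(X^{2} - 2 X\right) + 1 \left(1 + X\right) = \left(X^{2} - 2 X\right) + \left(1 + X\right) = 1 + X^{2} - X$)
$B{\left(x{\left(3 \right)} \right)} 50 = \left(1 + \left(2 \cdot 3^{2}\right)^{2} - 2 \cdot 3^{2}\right) 50 = \left(1 + \left(2 \cdot 9\right)^{2} - 2 \cdot 9\right) 50 = \left(1 + 18^{2} - 18\right) 50 = \left(1 + 324 - 18\right) 50 = 307 \cdot 50 = 15350$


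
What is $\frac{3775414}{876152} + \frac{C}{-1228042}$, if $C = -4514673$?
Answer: $\frac{2147976684421}{268987863596} \approx 7.9854$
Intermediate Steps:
$\frac{3775414}{876152} + \frac{C}{-1228042} = \frac{3775414}{876152} - \frac{4514673}{-1228042} = 3775414 \cdot \frac{1}{876152} - - \frac{4514673}{1228042} = \frac{1887707}{438076} + \frac{4514673}{1228042} = \frac{2147976684421}{268987863596}$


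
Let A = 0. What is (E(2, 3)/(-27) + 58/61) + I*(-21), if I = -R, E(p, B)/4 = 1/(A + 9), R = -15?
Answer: -4655395/14823 ≈ -314.07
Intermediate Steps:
E(p, B) = 4/9 (E(p, B) = 4/(0 + 9) = 4/9)
I = 15 (I = -1*(-15) = 15)
(E(2, 3)/(-27) + 58/61) + I*(-21) = ((4/9)/(-27) + 58/61) + 15*(-21) = ((4/9)*(-1/27) + 58*(1/61)) - 315 = (-4/243 + 58/61) - 315 = 13850/14823 - 315 = -4655395/14823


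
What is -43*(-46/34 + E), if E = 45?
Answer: -31906/17 ≈ -1876.8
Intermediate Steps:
-43*(-46/34 + E) = -43*(-46/34 + 45) = -43*(-46*1/34 + 45) = -43*(-23/17 + 45) = -43*742/17 = -31906/17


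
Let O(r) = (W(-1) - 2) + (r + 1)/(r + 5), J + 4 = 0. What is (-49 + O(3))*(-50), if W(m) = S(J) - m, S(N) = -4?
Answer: 2675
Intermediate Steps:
J = -4 (J = -4 + 0 = -4)
W(m) = -4 - m
O(r) = -5 + (1 + r)/(5 + r) (O(r) = ((-4 - 1*(-1)) - 2) + (r + 1)/(r + 5) = ((-4 + 1) - 2) + (1 + r)/(5 + r) = (-3 - 2) + (1 + r)/(5 + r) = -5 + (1 + r)/(5 + r))
(-49 + O(3))*(-50) = (-49 + 4*(-6 - 1*3)/(5 + 3))*(-50) = (-49 + 4*(-6 - 3)/8)*(-50) = (-49 + 4*(1/8)*(-9))*(-50) = (-49 - 9/2)*(-50) = -107/2*(-50) = 2675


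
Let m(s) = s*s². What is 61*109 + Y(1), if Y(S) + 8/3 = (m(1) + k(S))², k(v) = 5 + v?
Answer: 20086/3 ≈ 6695.3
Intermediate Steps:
m(s) = s³
Y(S) = -8/3 + (6 + S)² (Y(S) = -8/3 + (1³ + (5 + S))² = -8/3 + (1 + (5 + S))² = -8/3 + (6 + S)²)
61*109 + Y(1) = 61*109 + (-8/3 + (6 + 1)²) = 6649 + (-8/3 + 7²) = 6649 + (-8/3 + 49) = 6649 + 139/3 = 20086/3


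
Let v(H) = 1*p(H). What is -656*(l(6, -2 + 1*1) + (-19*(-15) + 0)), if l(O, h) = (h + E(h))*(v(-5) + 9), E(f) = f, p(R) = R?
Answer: -181712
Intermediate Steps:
v(H) = H (v(H) = 1*H = H)
l(O, h) = 8*h (l(O, h) = (h + h)*(-5 + 9) = (2*h)*4 = 8*h)
-656*(l(6, -2 + 1*1) + (-19*(-15) + 0)) = -656*(8*(-2 + 1*1) + (-19*(-15) + 0)) = -656*(8*(-2 + 1) + (285 + 0)) = -656*(8*(-1) + 285) = -656*(-8 + 285) = -656*277 = -181712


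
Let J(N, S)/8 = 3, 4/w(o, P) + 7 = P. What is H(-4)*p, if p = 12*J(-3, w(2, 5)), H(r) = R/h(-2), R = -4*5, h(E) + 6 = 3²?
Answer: -1920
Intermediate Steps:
w(o, P) = 4/(-7 + P)
h(E) = 3 (h(E) = -6 + 3² = -6 + 9 = 3)
J(N, S) = 24 (J(N, S) = 8*3 = 24)
R = -20
H(r) = -20/3
p = 288 (p = 12*24 = 288)
H(-4)*p = -20/3*288 = -1920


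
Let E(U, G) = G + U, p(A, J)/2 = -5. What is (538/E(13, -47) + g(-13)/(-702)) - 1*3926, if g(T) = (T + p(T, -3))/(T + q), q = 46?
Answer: -1552376435/393822 ≈ -3941.8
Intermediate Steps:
p(A, J) = -10 (p(A, J) = 2*(-5) = -10)
g(T) = (-10 + T)/(46 + T) (g(T) = (T - 10)/(T + 46) = (-10 + T)/(46 + T))
(538/E(13, -47) + g(-13)/(-702)) - 1*3926 = (538/(-47 + 13) + ((-10 - 13)/(46 - 13))/(-702)) - 1*3926 = (538/(-34) + (-23/33)*(-1/702)) - 3926 = (538*(-1/34) + ((1/33)*(-23))*(-1/702)) - 3926 = (-269/17 - 23/33*(-1/702)) - 3926 = (-269/17 + 23/23166) - 3926 = -6231263/393822 - 3926 = -1552376435/393822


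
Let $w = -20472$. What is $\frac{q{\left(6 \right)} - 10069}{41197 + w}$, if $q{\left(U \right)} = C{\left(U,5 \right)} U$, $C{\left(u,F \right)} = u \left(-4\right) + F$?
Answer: $- \frac{10183}{20725} \approx -0.49134$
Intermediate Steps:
$C{\left(u,F \right)} = F - 4 u$ ($C{\left(u,F \right)} = - 4 u + F = F - 4 u$)
$q{\left(U \right)} = U \left(5 - 4 U\right)$ ($q{\left(U \right)} = \left(5 - 4 U\right) U = U \left(5 - 4 U\right)$)
$\frac{q{\left(6 \right)} - 10069}{41197 + w} = \frac{6 \left(5 - 24\right) - 10069}{41197 - 20472} = \frac{6 \left(5 - 24\right) - 10069}{20725} = \left(6 \left(-19\right) - 10069\right) \frac{1}{20725} = \left(-114 - 10069\right) \frac{1}{20725} = \left(-10183\right) \frac{1}{20725} = - \frac{10183}{20725}$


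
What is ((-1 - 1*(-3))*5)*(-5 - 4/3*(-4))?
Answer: 10/3 ≈ 3.3333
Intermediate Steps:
((-1 - 1*(-3))*5)*(-5 - 4/3*(-4)) = ((-1 + 3)*5)*(-5 - 4*⅓*(-4)) = (2*5)*(-5 - 4/3*(-4)) = 10*(-5 + 16/3) = 10*(⅓) = 10/3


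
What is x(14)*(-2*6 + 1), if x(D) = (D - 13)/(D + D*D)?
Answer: -11/210 ≈ -0.052381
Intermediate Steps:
x(D) = (-13 + D)/(D + D²)
x(14)*(-2*6 + 1) = ((-13 + 14)/(14*(1 + 14)))*(-2*6 + 1) = ((1/14)*1/15)*(-12 + 1) = ((1/14)*(1/15)*1)*(-11) = (1/210)*(-11) = -11/210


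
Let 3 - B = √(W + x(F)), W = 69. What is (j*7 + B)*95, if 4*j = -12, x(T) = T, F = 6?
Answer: -1710 - 475*√3 ≈ -2532.7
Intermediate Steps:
j = -3 (j = (¼)*(-12) = -3)
B = 3 - 5*√3 (B = 3 - √(69 + 6) = 3 - √75 = 3 - 5*√3 ≈ -5.6603)
(j*7 + B)*95 = (-3*7 + (3 - 5*√3))*95 = (-21 + (3 - 5*√3))*95 = (-18 - 5*√3)*95 = -1710 - 475*√3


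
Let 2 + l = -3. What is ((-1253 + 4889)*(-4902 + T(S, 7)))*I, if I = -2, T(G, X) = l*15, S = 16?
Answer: 36192744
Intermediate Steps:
l = -5 (l = -2 - 3 = -5)
T(G, X) = -75 (T(G, X) = -5*15 = -75)
((-1253 + 4889)*(-4902 + T(S, 7)))*I = ((-1253 + 4889)*(-4902 - 75))*(-2) = (3636*(-4977))*(-2) = -18096372*(-2) = 36192744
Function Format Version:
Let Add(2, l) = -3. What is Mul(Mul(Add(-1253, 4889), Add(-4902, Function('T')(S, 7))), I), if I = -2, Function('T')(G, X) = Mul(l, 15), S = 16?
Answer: 36192744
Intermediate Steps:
l = -5 (l = Add(-2, -3) = -5)
Function('T')(G, X) = -75 (Function('T')(G, X) = Mul(-5, 15) = -75)
Mul(Mul(Add(-1253, 4889), Add(-4902, Function('T')(S, 7))), I) = Mul(Mul(Add(-1253, 4889), Add(-4902, -75)), -2) = Mul(Mul(3636, -4977), -2) = Mul(-18096372, -2) = 36192744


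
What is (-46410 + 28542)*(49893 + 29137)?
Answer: -1412108040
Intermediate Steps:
(-46410 + 28542)*(49893 + 29137) = -17868*79030 = -1412108040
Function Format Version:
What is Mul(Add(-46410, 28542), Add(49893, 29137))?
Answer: -1412108040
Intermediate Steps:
Mul(Add(-46410, 28542), Add(49893, 29137)) = Mul(-17868, 79030) = -1412108040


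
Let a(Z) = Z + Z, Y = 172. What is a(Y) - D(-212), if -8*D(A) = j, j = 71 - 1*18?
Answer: 2805/8 ≈ 350.63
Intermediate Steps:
a(Z) = 2*Z
j = 53 (j = 71 - 18 = 53)
D(A) = -53/8 (D(A) = -⅛*53 = -53/8)
a(Y) - D(-212) = 2*172 - 1*(-53/8) = 344 + 53/8 = 2805/8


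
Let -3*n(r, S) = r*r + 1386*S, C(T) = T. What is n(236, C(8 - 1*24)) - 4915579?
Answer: -14780257/3 ≈ -4.9268e+6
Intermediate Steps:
n(r, S) = -462*S - r²/3 (n(r, S) = -(r*r + 1386*S)/3 = -(r² + 1386*S)/3 = -462*S - r²/3)
n(236, C(8 - 1*24)) - 4915579 = (-462*(8 - 1*24) - ⅓*236²) - 4915579 = (-462*(8 - 24) - ⅓*55696) - 4915579 = (-462*(-16) - 55696/3) - 4915579 = (7392 - 55696/3) - 4915579 = -33520/3 - 4915579 = -14780257/3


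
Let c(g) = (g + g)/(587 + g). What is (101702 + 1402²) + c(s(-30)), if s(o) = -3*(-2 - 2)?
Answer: 1238316318/599 ≈ 2.0673e+6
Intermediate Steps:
s(o) = 12 (s(o) = -3*(-4) = 12)
c(g) = 2*g/(587 + g) (c(g) = (2*g)/(587 + g) = 2*g/(587 + g))
(101702 + 1402²) + c(s(-30)) = (101702 + 1402²) + 2*12/(587 + 12) = (101702 + 1965604) + 2*12/599 = 2067306 + 2*12*(1/599) = 2067306 + 24/599 = 1238316318/599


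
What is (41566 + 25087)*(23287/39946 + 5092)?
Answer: 13559107746307/39946 ≈ 3.3944e+8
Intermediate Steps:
(41566 + 25087)*(23287/39946 + 5092) = 66653*(23287*(1/39946) + 5092) = 66653*(23287/39946 + 5092) = 66653*(203428319/39946) = 13559107746307/39946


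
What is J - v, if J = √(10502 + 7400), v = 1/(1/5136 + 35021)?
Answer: -5136/179867857 + √17902 ≈ 133.80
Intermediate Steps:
v = 5136/179867857 (v = 1/(1/5136 + 35021) = 1/(179867857/5136) = 5136/179867857 ≈ 2.8554e-5)
J = √17902 ≈ 133.80
J - v = √17902 - 1*5136/179867857 = √17902 - 5136/179867857 = -5136/179867857 + √17902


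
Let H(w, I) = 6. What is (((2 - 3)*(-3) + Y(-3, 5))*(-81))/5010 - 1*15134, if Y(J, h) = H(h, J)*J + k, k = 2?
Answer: -25273429/1670 ≈ -15134.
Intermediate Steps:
Y(J, h) = 2 + 6*J (Y(J, h) = 6*J + 2 = 2 + 6*J)
(((2 - 3)*(-3) + Y(-3, 5))*(-81))/5010 - 1*15134 = (((2 - 3)*(-3) + (2 + 6*(-3)))*(-81))/5010 - 1*15134 = ((-1*(-3) + (2 - 18))*(-81))*(1/5010) - 15134 = ((3 - 16)*(-81))*(1/5010) - 15134 = -13*(-81)*(1/5010) - 15134 = 1053*(1/5010) - 15134 = 351/1670 - 15134 = -25273429/1670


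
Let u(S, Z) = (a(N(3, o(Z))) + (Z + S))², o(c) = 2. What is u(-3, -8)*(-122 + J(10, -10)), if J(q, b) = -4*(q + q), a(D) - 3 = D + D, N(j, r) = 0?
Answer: -12928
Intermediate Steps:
a(D) = 3 + 2*D (a(D) = 3 + (D + D) = 3 + 2*D)
J(q, b) = -8*q
u(S, Z) = (3 + S + Z)² (u(S, Z) = ((3 + 2*0) + (Z + S))² = ((3 + 0) + (S + Z))² = (3 + (S + Z))² = (3 + S + Z)²)
u(-3, -8)*(-122 + J(10, -10)) = (3 - 3 - 8)²*(-122 - 8*10) = (-8)²*(-122 - 80) = 64*(-202) = -12928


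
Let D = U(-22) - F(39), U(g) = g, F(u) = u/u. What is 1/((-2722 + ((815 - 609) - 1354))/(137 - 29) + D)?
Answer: -6/353 ≈ -0.016997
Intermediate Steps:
F(u) = 1
D = -23 (D = -22 - 1*1 = -22 - 1 = -23)
1/((-2722 + ((815 - 609) - 1354))/(137 - 29) + D) = 1/((-2722 + ((815 - 609) - 1354))/(137 - 29) - 23) = 1/((-2722 + (206 - 1354))/108 - 23) = 1/((-2722 - 1148)*(1/108) - 23) = 1/(-3870*1/108 - 23) = 1/(-215/6 - 23) = 1/(-353/6) = -6/353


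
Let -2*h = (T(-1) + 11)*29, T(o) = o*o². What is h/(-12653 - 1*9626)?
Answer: 145/22279 ≈ 0.0065084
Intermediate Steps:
T(o) = o³
h = -145 (h = -((-1)³ + 11)*29/2 = -(-1 + 11)*29/2 = -5*29 = -½*290 = -145)
h/(-12653 - 1*9626) = -145/(-12653 - 1*9626) = -145/(-12653 - 9626) = -145/(-22279) = -145*(-1/22279) = 145/22279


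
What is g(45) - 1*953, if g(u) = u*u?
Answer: 1072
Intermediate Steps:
g(u) = u²
g(45) - 1*953 = 45² - 1*953 = 2025 - 953 = 1072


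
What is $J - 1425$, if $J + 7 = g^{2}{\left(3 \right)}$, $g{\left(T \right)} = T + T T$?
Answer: $-1288$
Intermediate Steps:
$g{\left(T \right)} = T + T^{2}$
$J = 137$ ($J = -7 + \left(3 \left(1 + 3\right)\right)^{2} = -7 + \left(3 \cdot 4\right)^{2} = -7 + 12^{2} = -7 + 144 = 137$)
$J - 1425 = 137 - 1425 = -1288$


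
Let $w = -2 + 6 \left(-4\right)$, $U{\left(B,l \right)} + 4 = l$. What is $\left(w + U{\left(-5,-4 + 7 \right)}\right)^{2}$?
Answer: $729$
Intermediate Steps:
$U{\left(B,l \right)} = -4 + l$
$w = -26$ ($w = -2 - 24 = -26$)
$\left(w + U{\left(-5,-4 + 7 \right)}\right)^{2} = \left(-26 + \left(-4 + \left(-4 + 7\right)\right)\right)^{2} = \left(-26 + \left(-4 + 3\right)\right)^{2} = \left(-26 - 1\right)^{2} = \left(-27\right)^{2} = 729$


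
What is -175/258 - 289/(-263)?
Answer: 28537/67854 ≈ 0.42056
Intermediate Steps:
-175/258 - 289/(-263) = -175*1/258 - 289*(-1/263) = -175/258 + 289/263 = 28537/67854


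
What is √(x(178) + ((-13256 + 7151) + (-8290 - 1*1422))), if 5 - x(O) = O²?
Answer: 2*I*√11874 ≈ 217.94*I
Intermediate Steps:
x(O) = 5 - O²
√(x(178) + ((-13256 + 7151) + (-8290 - 1*1422))) = √((5 - 1*178²) + ((-13256 + 7151) + (-8290 - 1*1422))) = √((5 - 1*31684) + (-6105 + (-8290 - 1422))) = √((5 - 31684) + (-6105 - 9712)) = √(-31679 - 15817) = √(-47496) = 2*I*√11874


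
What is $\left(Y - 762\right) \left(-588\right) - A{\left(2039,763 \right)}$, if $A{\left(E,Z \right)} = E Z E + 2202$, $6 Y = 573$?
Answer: $-3171798823$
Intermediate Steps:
$Y = \frac{191}{2}$ ($Y = \frac{1}{6} \cdot 573 = \frac{191}{2} \approx 95.5$)
$A{\left(E,Z \right)} = 2202 + Z E^{2}$ ($A{\left(E,Z \right)} = Z E^{2} + 2202 = 2202 + Z E^{2}$)
$\left(Y - 762\right) \left(-588\right) - A{\left(2039,763 \right)} = \left(\frac{191}{2} - 762\right) \left(-588\right) - \left(2202 + 763 \cdot 2039^{2}\right) = \left(- \frac{1333}{2}\right) \left(-588\right) - \left(2202 + 763 \cdot 4157521\right) = 391902 - \left(2202 + 3172188523\right) = 391902 - 3172190725 = -3171798823$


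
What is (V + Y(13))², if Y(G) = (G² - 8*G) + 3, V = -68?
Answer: 0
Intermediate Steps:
Y(G) = 3 + G² - 8*G
(V + Y(13))² = (-68 + (3 + 13² - 8*13))² = (-68 + (3 + 169 - 104))² = (-68 + 68)² = 0² = 0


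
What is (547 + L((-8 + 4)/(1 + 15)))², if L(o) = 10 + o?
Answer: 4959529/16 ≈ 3.0997e+5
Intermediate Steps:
(547 + L((-8 + 4)/(1 + 15)))² = (547 + (10 + (-8 + 4)/(1 + 15)))² = (547 + (10 - 4/16))² = (547 + (10 - 4*1/16))² = (547 + (10 - ¼))² = (547 + 39/4)² = (2227/4)² = 4959529/16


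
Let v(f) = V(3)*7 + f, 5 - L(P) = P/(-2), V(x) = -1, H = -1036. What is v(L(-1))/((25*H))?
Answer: 1/10360 ≈ 9.6525e-5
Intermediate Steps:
L(P) = 5 + P/2 (L(P) = 5 - P/(-2) = 5 - P*(-1)/2 = 5 - (-1)*P/2 = 5 + P/2)
v(f) = -7 + f (v(f) = -1*7 + f = -7 + f)
v(L(-1))/((25*H)) = (-7 + (5 + (½)*(-1)))/((25*(-1036))) = (-7 + (5 - ½))/(-25900) = (-7 + 9/2)*(-1/25900) = -5/2*(-1/25900) = 1/10360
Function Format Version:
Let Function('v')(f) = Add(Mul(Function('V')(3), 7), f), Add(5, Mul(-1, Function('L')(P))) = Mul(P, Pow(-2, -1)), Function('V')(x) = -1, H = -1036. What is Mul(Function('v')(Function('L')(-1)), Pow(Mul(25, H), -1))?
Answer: Rational(1, 10360) ≈ 9.6525e-5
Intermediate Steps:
Function('L')(P) = Add(5, Mul(Rational(1, 2), P)) (Function('L')(P) = Add(5, Mul(-1, Mul(P, Pow(-2, -1)))) = Add(5, Mul(-1, Mul(P, Rational(-1, 2)))) = Add(5, Mul(-1, Mul(Rational(-1, 2), P))) = Add(5, Mul(Rational(1, 2), P)))
Function('v')(f) = Add(-7, f) (Function('v')(f) = Add(Mul(-1, 7), f) = Add(-7, f))
Mul(Function('v')(Function('L')(-1)), Pow(Mul(25, H), -1)) = Mul(Add(-7, Add(5, Mul(Rational(1, 2), -1))), Pow(Mul(25, -1036), -1)) = Mul(Add(-7, Add(5, Rational(-1, 2))), Pow(-25900, -1)) = Mul(Add(-7, Rational(9, 2)), Rational(-1, 25900)) = Mul(Rational(-5, 2), Rational(-1, 25900)) = Rational(1, 10360)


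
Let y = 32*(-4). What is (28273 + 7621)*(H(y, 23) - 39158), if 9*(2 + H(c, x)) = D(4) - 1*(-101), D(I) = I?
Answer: -4215570830/3 ≈ -1.4052e+9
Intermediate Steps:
y = -128
H(c, x) = 29/3 (H(c, x) = -2 + (4 - 1*(-101))/9 = -2 + (4 + 101)/9 = -2 + (1/9)*105 = -2 + 35/3 = 29/3)
(28273 + 7621)*(H(y, 23) - 39158) = (28273 + 7621)*(29/3 - 39158) = 35894*(-117445/3) = -4215570830/3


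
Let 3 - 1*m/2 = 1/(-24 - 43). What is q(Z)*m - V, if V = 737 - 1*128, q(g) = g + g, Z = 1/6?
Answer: -122005/201 ≈ -606.99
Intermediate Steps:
Z = ⅙ ≈ 0.16667
q(g) = 2*g
m = 404/67 (m = 6 - 2/(-24 - 43) = 6 - 2/(-67) = 6 - 2*(-1/67) = 6 + 2/67 = 404/67 ≈ 6.0299)
V = 609 (V = 737 - 128 = 609)
q(Z)*m - V = (2*(⅙))*(404/67) - 1*609 = (⅓)*(404/67) - 609 = 404/201 - 609 = -122005/201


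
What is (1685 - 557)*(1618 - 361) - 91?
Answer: 1417805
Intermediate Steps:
(1685 - 557)*(1618 - 361) - 91 = 1128*1257 - 91 = 1417896 - 91 = 1417805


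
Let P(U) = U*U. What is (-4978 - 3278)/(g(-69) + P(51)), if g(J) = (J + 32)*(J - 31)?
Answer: -8256/6301 ≈ -1.3103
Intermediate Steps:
P(U) = U²
g(J) = (-31 + J)*(32 + J) (g(J) = (32 + J)*(-31 + J) = (-31 + J)*(32 + J))
(-4978 - 3278)/(g(-69) + P(51)) = (-4978 - 3278)/((-992 - 69 + (-69)²) + 51²) = -8256/((-992 - 69 + 4761) + 2601) = -8256/(3700 + 2601) = -8256/6301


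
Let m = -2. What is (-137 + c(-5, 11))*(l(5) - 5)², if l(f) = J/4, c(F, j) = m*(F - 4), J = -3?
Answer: -62951/16 ≈ -3934.4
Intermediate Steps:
c(F, j) = 8 - 2*F (c(F, j) = -2*(F - 4) = -2*(-4 + F) = 8 - 2*F)
l(f) = -¾ (l(f) = -3/4 = -3*¼ = -¾)
(-137 + c(-5, 11))*(l(5) - 5)² = (-137 + (8 - 2*(-5)))*(-¾ - 5)² = (-137 + (8 + 10))*(-23/4)² = (-137 + 18)*(529/16) = -119*529/16 = -62951/16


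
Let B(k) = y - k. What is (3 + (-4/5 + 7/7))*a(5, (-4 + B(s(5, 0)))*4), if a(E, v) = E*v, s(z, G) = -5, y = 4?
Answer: 320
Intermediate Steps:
B(k) = 4 - k
(3 + (-4/5 + 7/7))*a(5, (-4 + B(s(5, 0)))*4) = (3 + (-4/5 + 7/7))*(5*((-4 + (4 - 1*(-5)))*4)) = (3 + (-4*⅕ + 7*(⅐)))*(5*((-4 + (4 + 5))*4)) = (3 + (-⅘ + 1))*(5*((-4 + 9)*4)) = (3 + ⅕)*(5*(5*4)) = 16*(5*20)/5 = (16/5)*100 = 320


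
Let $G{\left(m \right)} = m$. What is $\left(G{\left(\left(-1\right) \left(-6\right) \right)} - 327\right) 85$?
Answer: $-27285$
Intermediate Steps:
$\left(G{\left(\left(-1\right) \left(-6\right) \right)} - 327\right) 85 = \left(\left(-1\right) \left(-6\right) - 327\right) 85 = \left(6 - 327\right) 85 = \left(-321\right) 85 = -27285$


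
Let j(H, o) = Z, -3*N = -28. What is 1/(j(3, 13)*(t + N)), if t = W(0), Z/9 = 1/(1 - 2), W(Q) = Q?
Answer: -1/84 ≈ -0.011905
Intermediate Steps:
N = 28/3 (N = -1/3*(-28) = 28/3 ≈ 9.3333)
Z = -9 (Z = 9/(1 - 2) = 9/(-1) = 9*(-1) = -9)
j(H, o) = -9
t = 0
1/(j(3, 13)*(t + N)) = 1/(-9*(0 + 28/3)) = 1/(-9*28/3) = 1/(-84) = -1/84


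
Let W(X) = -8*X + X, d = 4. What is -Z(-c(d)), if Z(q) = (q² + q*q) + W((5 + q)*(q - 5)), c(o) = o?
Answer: -95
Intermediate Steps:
W(X) = -7*X
Z(q) = 2*q² - 7*(-5 + q)*(5 + q) (Z(q) = (q² + q*q) - 7*(5 + q)*(q - 5) = (q² + q²) - 7*(5 + q)*(-5 + q) = 2*q² - 7*(-5 + q)*(5 + q))
-Z(-c(d)) = -(175 - 5*(-1*4)²) = -(175 - 5*(-4)²) = -(175 - 5*16) = -(175 - 80) = -1*95 = -95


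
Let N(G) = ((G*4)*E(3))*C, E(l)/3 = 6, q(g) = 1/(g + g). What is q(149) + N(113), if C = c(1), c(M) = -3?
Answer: -7273583/298 ≈ -24408.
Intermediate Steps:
q(g) = 1/(2*g)
E(l) = 18 (E(l) = 3*6 = 18)
C = -3
N(G) = -216*G (N(G) = ((G*4)*18)*(-3) = ((4*G)*18)*(-3) = (72*G)*(-3) = -216*G)
q(149) + N(113) = (1/2)/149 - 216*113 = (1/2)*(1/149) - 24408 = 1/298 - 24408 = -7273583/298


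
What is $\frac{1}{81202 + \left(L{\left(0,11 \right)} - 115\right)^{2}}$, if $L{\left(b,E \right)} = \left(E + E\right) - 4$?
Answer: $\frac{1}{90611} \approx 1.1036 \cdot 10^{-5}$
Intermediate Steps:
$L{\left(b,E \right)} = -4 + 2 E$ ($L{\left(b,E \right)} = 2 E - 4 = -4 + 2 E$)
$\frac{1}{81202 + \left(L{\left(0,11 \right)} - 115\right)^{2}} = \frac{1}{81202 + \left(\left(-4 + 2 \cdot 11\right) - 115\right)^{2}} = \frac{1}{81202 + \left(\left(-4 + 22\right) - 115\right)^{2}} = \frac{1}{81202 + \left(18 - 115\right)^{2}} = \frac{1}{81202 + \left(-97\right)^{2}} = \frac{1}{81202 + 9409} = \frac{1}{90611}$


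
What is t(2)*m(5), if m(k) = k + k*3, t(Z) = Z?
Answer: 40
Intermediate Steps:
m(k) = 4*k (m(k) = k + 3*k = 4*k)
t(2)*m(5) = 2*(4*5) = 2*20 = 40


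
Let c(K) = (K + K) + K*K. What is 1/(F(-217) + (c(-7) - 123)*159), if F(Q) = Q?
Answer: -1/14209 ≈ -7.0378e-5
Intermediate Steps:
c(K) = K² + 2*K (c(K) = 2*K + K² = K² + 2*K)
1/(F(-217) + (c(-7) - 123)*159) = 1/(-217 + (-7*(2 - 7) - 123)*159) = 1/(-217 + (-7*(-5) - 123)*159) = 1/(-217 + (35 - 123)*159) = 1/(-217 - 88*159) = 1/(-217 - 13992) = 1/(-14209) = -1/14209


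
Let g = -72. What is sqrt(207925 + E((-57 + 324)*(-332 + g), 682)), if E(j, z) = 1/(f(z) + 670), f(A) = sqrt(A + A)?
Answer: sqrt(278619502 + 831700*sqrt(341))/(2*sqrt(335 + sqrt(341))) ≈ 455.99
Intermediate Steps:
f(A) = sqrt(2)*sqrt(A) (f(A) = sqrt(2*A) = sqrt(2)*sqrt(A))
E(j, z) = 1/(670 + sqrt(2)*sqrt(z)) (E(j, z) = 1/(sqrt(2)*sqrt(z) + 670) = 1/(670 + sqrt(2)*sqrt(z)))
sqrt(207925 + E((-57 + 324)*(-332 + g), 682)) = sqrt(207925 + 1/(670 + sqrt(2)*sqrt(682))) = sqrt(207925 + 1/(670 + 2*sqrt(341)))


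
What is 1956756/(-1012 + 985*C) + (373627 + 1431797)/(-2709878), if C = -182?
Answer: -469004623778/40711852133 ≈ -11.520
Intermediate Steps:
1956756/(-1012 + 985*C) + (373627 + 1431797)/(-2709878) = 1956756/(-1012 + 985*(-182)) + (373627 + 1431797)/(-2709878) = 1956756/(-1012 - 179270) + 1805424*(-1/2709878) = 1956756/(-180282) - 902712/1354939 = 1956756*(-1/180282) - 902712/1354939 = -326126/30047 - 902712/1354939 = -469004623778/40711852133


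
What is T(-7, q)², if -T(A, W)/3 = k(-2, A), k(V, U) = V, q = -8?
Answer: 36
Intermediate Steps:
T(A, W) = 6 (T(A, W) = -3*(-2) = 6)
T(-7, q)² = 6² = 36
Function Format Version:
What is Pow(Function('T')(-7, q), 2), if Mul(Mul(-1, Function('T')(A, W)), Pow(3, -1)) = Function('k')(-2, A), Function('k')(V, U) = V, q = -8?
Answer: 36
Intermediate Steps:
Function('T')(A, W) = 6 (Function('T')(A, W) = Mul(-3, -2) = 6)
Pow(Function('T')(-7, q), 2) = Pow(6, 2) = 36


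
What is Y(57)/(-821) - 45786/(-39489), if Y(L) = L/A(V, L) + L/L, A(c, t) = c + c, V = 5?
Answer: 124419099/108068230 ≈ 1.1513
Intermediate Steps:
A(c, t) = 2*c
Y(L) = 1 + L/10 (Y(L) = L/((2*5)) + L/L = L/10 + 1 = 1 + L/10)
Y(57)/(-821) - 45786/(-39489) = (1 + (⅒)*57)/(-821) - 45786/(-39489) = (1 + 57/10)*(-1/821) - 45786*(-1/39489) = (67/10)*(-1/821) + 15262/13163 = -67/8210 + 15262/13163 = 124419099/108068230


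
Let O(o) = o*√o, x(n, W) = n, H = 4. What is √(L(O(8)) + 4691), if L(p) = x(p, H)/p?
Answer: 2*√1173 ≈ 68.498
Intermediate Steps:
O(o) = o^(3/2)
L(p) = 1 (L(p) = p/p = 1)
√(L(O(8)) + 4691) = √(1 + 4691) = √4692 = 2*√1173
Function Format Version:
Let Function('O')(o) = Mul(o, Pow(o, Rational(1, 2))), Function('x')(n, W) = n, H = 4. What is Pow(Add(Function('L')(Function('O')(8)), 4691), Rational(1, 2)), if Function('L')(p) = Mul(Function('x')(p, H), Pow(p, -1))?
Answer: Mul(2, Pow(1173, Rational(1, 2))) ≈ 68.498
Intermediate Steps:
Function('O')(o) = Pow(o, Rational(3, 2))
Function('L')(p) = 1 (Function('L')(p) = Mul(p, Pow(p, -1)) = 1)
Pow(Add(Function('L')(Function('O')(8)), 4691), Rational(1, 2)) = Pow(Add(1, 4691), Rational(1, 2)) = Pow(4692, Rational(1, 2)) = Mul(2, Pow(1173, Rational(1, 2)))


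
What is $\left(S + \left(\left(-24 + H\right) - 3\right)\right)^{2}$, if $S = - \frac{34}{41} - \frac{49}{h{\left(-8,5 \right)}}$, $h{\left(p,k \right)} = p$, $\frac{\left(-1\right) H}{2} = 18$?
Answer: $\frac{358231329}{107584} \approx 3329.8$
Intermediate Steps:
$H = -36$ ($H = \left(-2\right) 18 = -36$)
$S = \frac{1737}{328}$ ($S = - \frac{34}{41} - \frac{49}{-8} = \left(-34\right) \frac{1}{41} - - \frac{49}{8} = - \frac{34}{41} + \frac{49}{8} = \frac{1737}{328} \approx 5.2957$)
$\left(S + \left(\left(-24 + H\right) - 3\right)\right)^{2} = \left(\frac{1737}{328} - 63\right)^{2} = \left(- \frac{18927}{328}\right)^{2} = \frac{358231329}{107584}$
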